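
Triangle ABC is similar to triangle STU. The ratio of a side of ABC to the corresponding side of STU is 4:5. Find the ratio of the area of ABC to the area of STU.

Area scales with the square of linear dimensions. If every length is multiplied by 4/5, then the area is multiplied by (4/5)^2 = 16/25.
The area ratio is 16:25.

16:25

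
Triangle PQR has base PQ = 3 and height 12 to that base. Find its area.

Area = (1/2) * base * height
Area = (1/2) * 3 * 12
Area = 18

18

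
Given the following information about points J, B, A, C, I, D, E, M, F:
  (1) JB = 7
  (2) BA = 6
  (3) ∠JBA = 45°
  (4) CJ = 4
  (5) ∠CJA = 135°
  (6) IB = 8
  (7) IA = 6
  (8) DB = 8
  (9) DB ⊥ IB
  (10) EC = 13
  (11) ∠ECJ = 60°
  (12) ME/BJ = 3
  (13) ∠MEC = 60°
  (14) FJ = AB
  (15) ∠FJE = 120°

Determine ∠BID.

Step 1: By the law of cosines on triangle IBD: ID² = 8² + 8² − 2·8·8·cos(90°) = 128, so ID = 8·√2.
Step 2: By the inverse law of cosines on triangle BID: cos(∠BID) = (8² + (8·√2)² − 8²) / (2·8·8·√2) = 128/181.02 = 0.7071, so ∠BID = 45°.

Therefore, the measure of angle ∠BID = 45°.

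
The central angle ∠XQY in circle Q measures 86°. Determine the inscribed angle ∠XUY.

Inscribed angle = 86° / 2 = 43° (inscribed angle theorem).

43°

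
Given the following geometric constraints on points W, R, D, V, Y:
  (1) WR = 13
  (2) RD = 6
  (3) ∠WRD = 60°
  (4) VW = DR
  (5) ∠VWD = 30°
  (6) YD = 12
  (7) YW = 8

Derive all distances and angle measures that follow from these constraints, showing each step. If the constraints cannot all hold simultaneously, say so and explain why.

The constraints are consistent.

From the given relations:
  VW = DR = 6

Step 1: From WR = 13, RD = 6, and ∠WRD = 60°, by the law of cosines:
  WD² = WR² + RD² - 2·WR·RD·cos(60°) = 169 + 36 - 78 = 127
  WD = √127

Step 2: From DW = √127, WV = 6, and ∠DWV = 30°, by the law of cosines:
  DV² = DW² + WV² - 2·DW·WV·cos(30°) = 127 + 36 - 117.1 = 45.88
  DV ≈ 6.77

Step 3: From WD = √127, WR = 13, DR = 6, by the inverse law of cosines:
  cos(∠DWR) = (WD² + WR² - DR²) / (2·WD·WR)
  ∠DWR = 27.46°

Step 4: From WD = √127, WY = 8, DY = 12, by the inverse law of cosines:
  cos(∠DWY) = (WD² + WY² - DY²) / (2·WD·WY)
  ∠DWY = 74.89°

Step 5: From DR = 6, DW = √127, RW = 13, by the inverse law of cosines:
  cos(∠RDW) = (DR² + DW² - RW²) / (2·DR·DW)
  ∠RDW = 92.54°

Step 6: From DW = √127, DY = 12, WY = 8, by the inverse law of cosines:
  cos(∠WDY) = (DW² + DY² - WY²) / (2·DW·DY)
  ∠WDY = 40.06°

Step 7: From YD = 12, YW = 8, DW = √127, by the inverse law of cosines:
  cos(∠DYW) = (YD² + YW² - DW²) / (2·YD·YW)
  ∠DYW = 65.05°

Step 8: From DV = 6.77, DW = √127, VW = 6, by the inverse law of cosines:
  cos(∠VDW) = (DV² + DW² - VW²) / (2·DV·DW)
  ∠VDW = 26.29°

Step 9: From VD = 6.77, VW = 6, DW = √127, by the inverse law of cosines:
  cos(∠DVW) = (VD² + VW² - DW²) / (2·VD·VW)
  ∠DVW = 123.71°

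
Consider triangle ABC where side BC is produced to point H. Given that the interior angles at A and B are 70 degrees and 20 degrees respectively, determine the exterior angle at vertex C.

Exterior angle = 70 + 20 = 90 degrees (exterior angle theorem).

90 degrees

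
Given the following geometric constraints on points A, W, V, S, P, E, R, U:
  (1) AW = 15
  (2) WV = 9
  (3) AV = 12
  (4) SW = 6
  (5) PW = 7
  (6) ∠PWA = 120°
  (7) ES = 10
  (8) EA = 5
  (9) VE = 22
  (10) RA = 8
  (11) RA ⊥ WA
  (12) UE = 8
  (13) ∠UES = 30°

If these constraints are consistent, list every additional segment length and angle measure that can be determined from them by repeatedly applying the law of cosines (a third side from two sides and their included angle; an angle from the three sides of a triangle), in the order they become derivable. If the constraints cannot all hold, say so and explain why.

These constraints are not satisfiable: by the triangle inequality in triangle AVE, (3) AV = 12 and (8) EA = 5 force VE ≤ 12 + 5 = 17, but (9) says VE = 22. No planar figure meets all of them, so nothing further can be derived.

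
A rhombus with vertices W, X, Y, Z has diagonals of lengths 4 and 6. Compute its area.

Area of a rhombus = (d1 * d2) / 2
Area = (4 * 6) / 2
Area = 24 / 2
Area = 12

12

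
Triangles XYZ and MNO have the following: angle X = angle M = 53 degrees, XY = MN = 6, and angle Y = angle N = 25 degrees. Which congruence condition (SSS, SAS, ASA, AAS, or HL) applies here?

The given information matches ASA: Two pairs of corresponding angles and the included side are equal (Angle-Side-Angle).

ASA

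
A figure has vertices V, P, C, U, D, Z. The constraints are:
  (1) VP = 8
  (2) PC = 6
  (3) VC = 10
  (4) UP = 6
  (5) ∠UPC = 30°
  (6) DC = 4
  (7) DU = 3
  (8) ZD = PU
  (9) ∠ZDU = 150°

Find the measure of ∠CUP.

Step 1: By the law of cosines on triangle UPC: UC² = 6² + 6² − 2·6·6·cos(30°) = 9.65, so UC ≈ 3.11.
Step 2: By the inverse law of cosines on triangle CUP: cos(∠CUP) = (3.11² + 6² − 6²) / (2·3.11·6) = 9.65/37.27 = 0.2588, so ∠CUP = 75°.

Therefore, the measure of angle ∠CUP = 75°.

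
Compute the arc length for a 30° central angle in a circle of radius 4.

Arc length = 2π(4)(1/12) = 2*pi/3

2*pi/3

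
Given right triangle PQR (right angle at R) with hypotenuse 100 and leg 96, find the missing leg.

By the Pythagorean theorem: QR^2 = PQ^2 - PR^2
QR^2 = 100^2 - 96^2 = 10000 - 9216 = 784
QR = sqrt(784) = 28

28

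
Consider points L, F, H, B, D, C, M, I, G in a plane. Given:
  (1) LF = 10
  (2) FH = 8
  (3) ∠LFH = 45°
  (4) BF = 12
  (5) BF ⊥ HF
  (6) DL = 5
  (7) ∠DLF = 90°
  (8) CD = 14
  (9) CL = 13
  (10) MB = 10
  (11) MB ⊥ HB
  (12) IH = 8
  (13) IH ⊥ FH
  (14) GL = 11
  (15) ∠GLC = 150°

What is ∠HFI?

Step 1: By the law of cosines on triangle FHI: FI² = 8² + 8² − 2·8·8·cos(90°) = 128, so FI = 8·√2.
Step 2: By the inverse law of cosines on triangle HFI: cos(∠HFI) = (8² + (8·√2)² − 8²) / (2·8·8·√2) = 128/181.02 = 0.7071, so ∠HFI = 45°.

Therefore, the measure of angle ∠HFI = 45°.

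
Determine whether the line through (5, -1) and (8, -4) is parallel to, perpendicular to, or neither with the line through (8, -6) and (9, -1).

Slope of line 1: m1 = (-4 - -1)/(8 - 5) = -3/3 = -1
Slope of line 2: m2 = (-1 - -6)/(9 - 8) = 5/1 = 5
For parallel lines we need equal slopes: -1 != 5.
For perpendicular lines we need m1*m2 = -1: (-1)(5) = -5 != -1.
Since neither condition holds, the lines are neither parallel nor perpendicular.

Neither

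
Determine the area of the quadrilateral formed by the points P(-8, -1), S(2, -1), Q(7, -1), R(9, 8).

Shoelace: sum of cross terms = 135, Area = (1/2)|135| = 135/2

135/2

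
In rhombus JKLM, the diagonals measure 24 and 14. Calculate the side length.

In a rhombus, the diagonals bisect each other perpendicularly, creating four congruent right triangles.
Each triangle has legs 12 (half of 24) and 7 (half of 14).
The hypotenuse of each right triangle is a side of the rhombus:
side = sqrt(12^2 + 7^2) = sqrt(193)

sqrt(193)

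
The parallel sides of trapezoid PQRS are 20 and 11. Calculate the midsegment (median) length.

The midsegment of a trapezoid = (base1 + base2) / 2
midsegment = (20 + 11) / 2
midsegment = 31 / 2
midsegment = 31/2

31/2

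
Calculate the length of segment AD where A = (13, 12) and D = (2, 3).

d = sqrt((2 - 13)^2 + (3 - 12)^2)
d = sqrt(-11^2 + -9^2)
d = sqrt(121 + 81)
d = sqrt(202)

sqrt(202)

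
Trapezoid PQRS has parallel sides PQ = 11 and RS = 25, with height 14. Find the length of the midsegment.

The midsegment (median) of a trapezoid connects the midpoints of the non-parallel sides.
Its length is the average of the two bases: (11 + 25) / 2 = 18.

18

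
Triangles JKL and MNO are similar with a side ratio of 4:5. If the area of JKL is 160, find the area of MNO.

Area ratio = (4/5)^2 = 16/25. Area of MNO = 160 * 25/16 = 250.

250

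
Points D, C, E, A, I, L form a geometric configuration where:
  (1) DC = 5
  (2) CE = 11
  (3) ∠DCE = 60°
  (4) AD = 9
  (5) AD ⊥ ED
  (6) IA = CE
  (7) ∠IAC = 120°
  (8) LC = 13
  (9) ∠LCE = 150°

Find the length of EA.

Step 1: By the law of cosines on triangle ECD: ED² = 11² + 5² − 2·11·5·cos(60°) = 91, so ED = √91.
Step 2: By the law of cosines on triangle EDA: EA² = √91² + 9² − 2·√91·9·cos(90°) = 172, so EA = 2·√43.

Therefore, the length of EA = 2·√43.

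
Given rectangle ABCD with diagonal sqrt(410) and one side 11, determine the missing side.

b = sqrt(d^2 - a^2) = sqrt(410 - 121) = sqrt(289) = 17

17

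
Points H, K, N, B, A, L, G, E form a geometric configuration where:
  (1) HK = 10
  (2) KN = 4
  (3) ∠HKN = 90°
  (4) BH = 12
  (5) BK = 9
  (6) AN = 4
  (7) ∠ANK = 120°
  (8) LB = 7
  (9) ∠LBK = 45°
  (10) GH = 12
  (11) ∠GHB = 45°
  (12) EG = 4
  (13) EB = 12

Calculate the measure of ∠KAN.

Step 1: By the law of cosines on triangle ANK: AK² = 4² + 4² − 2·4·4·cos(120°) = 48, so AK = 4·√3.
Step 2: By the inverse law of cosines on triangle KAN: cos(∠KAN) = ((4·√3)² + 4² − 4²) / (2·4·√3·4) = 48/55.43 = 0.866, so ∠KAN = 30°.

Therefore, the measure of angle ∠KAN = 30°.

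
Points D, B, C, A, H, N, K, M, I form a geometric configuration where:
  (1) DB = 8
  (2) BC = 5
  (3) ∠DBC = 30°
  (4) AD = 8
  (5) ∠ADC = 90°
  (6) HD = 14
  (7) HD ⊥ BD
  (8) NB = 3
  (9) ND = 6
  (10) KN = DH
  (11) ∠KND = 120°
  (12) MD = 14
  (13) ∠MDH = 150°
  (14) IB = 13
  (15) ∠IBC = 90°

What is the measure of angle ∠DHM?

Step 1: By the law of cosines on triangle HDM: HM² = 14² + 14² − 2·14·14·cos(150°) = 731.48, so HM ≈ 27.05.
Step 2: By the inverse law of cosines on triangle DHM: cos(∠DHM) = (14² + 27.05² − 14²) / (2·14·27.05) = 731.48/757.29 = 0.9659, so ∠DHM = 15°.

Therefore, the measure of angle ∠DHM = 15°.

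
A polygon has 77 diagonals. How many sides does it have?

Using d = n(n - 3)/2, we solve 77 = n(n - 3)/2.
So n(n - 3) = 154.
Testing n = 14: 14 * 11 = 154 = 154. Correct.
The polygon has 14 sides.

14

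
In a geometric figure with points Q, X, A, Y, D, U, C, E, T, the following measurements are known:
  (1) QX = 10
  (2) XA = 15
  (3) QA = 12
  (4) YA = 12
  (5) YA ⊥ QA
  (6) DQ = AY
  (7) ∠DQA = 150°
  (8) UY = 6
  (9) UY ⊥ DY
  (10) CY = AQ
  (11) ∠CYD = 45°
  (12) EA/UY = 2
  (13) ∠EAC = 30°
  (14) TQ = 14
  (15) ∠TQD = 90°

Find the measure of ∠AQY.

Step 1: By the law of cosines on triangle QAY: QY² = 12² + 12² − 2·12·12·cos(90°) = 288, so QY = 12·√2.
Step 2: By the inverse law of cosines on triangle AQY: cos(∠AQY) = (12² + (12·√2)² − 12²) / (2·12·12·√2) = 288/407.29 = 0.7071, so ∠AQY = 45°.

Therefore, the measure of angle ∠AQY = 45°.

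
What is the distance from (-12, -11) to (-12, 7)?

d = sqrt((0)^2 + (18)^2) = sqrt(324) = 18

18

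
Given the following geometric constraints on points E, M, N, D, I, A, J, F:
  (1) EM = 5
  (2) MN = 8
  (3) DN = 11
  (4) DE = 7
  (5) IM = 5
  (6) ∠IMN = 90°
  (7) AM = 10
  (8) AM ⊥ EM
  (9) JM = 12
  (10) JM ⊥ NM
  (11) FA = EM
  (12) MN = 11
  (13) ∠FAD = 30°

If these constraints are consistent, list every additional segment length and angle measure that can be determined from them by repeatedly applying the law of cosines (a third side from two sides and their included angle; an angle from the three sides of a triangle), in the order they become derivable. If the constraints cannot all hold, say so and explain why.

These constraints are not satisfiable: (2) MN = 8 and (12) MN = 11 assign two different lengths to the same segment. No planar figure meets all of them, so nothing further can be derived.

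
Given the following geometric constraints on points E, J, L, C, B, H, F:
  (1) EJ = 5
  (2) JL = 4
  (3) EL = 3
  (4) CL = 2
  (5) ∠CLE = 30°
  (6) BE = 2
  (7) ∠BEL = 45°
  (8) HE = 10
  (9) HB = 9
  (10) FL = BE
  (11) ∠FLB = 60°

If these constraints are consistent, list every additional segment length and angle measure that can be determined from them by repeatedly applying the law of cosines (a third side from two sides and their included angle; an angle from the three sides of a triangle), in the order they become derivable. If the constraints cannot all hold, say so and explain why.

The constraints are consistent. Derivable facts, in order:
After 1 step:
- EC ≈ 1.61
- LB ≈ 2.12
- ∠BEH = 54.9°
- ∠BHE = 10.48°
- ∠EBH = 114.62°
- ∠EJL = 36.87°
- ∠ELJ = 90°
- ∠JEL = 53.13°
After 2 steps:
- BF ≈ 2.07
- ∠BLE = 41.73°
- ∠CEL = 38.26°
- ∠EBL = 93.27°
- ∠ECL = 111.74°
After 3 steps:
- ∠BFL = 63°
- ∠FBL = 57°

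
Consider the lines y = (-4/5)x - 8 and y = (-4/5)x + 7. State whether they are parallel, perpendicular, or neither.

Slope of line 1: m1 = -4/5
Slope of line 2: m2 = -4/5
m1 = m2, so the lines are parallel.

Parallel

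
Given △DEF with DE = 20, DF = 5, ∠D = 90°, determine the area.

When two sides and the included angle are known, the area formula is (1/2)ab sin(C).
The height from one side to the opposite vertex is 5 sin(90°) = 5.
Area = (1/2) * 20 * 5 = 50.

50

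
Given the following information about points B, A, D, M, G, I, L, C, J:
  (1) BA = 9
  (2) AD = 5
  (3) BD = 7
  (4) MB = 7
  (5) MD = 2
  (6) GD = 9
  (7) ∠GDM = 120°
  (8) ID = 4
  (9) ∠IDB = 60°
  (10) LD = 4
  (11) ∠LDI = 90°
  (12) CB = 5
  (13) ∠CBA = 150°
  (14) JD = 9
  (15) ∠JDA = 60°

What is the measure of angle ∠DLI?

Step 1: By the law of cosines on triangle LDI: LI² = 4² + 4² − 2·4·4·cos(90°) = 32, so LI = 4·√2.
Step 2: By the inverse law of cosines on triangle DLI: cos(∠DLI) = (4² + (4·√2)² − 4²) / (2·4·4·√2) = 32/45.25 = 0.7071, so ∠DLI = 45°.

Therefore, the measure of angle ∠DLI = 45°.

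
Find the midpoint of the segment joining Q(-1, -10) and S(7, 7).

M = ((x₁ + x₂)/2, (y₁ + y₂)/2)
= ((-1 + 7)/2, (-10 + 7)/2)
= (6/2, -3/2) = (3, -3/2)

(3, -3/2)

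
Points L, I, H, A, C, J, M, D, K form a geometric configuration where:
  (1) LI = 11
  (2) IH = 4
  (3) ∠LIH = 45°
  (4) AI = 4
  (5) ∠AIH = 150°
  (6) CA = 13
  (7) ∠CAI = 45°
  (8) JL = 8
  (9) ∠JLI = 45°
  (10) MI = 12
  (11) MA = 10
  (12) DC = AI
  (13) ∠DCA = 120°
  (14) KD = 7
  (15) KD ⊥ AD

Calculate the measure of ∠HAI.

Step 1: By the law of cosines on triangle AIH: AH² = 4² + 4² − 2·4·4·cos(150°) = 59.71, so AH ≈ 7.73.
Step 2: By the inverse law of cosines on triangle HAI: cos(∠HAI) = (7.73² + 4² − 4²) / (2·7.73·4) = 59.71/61.82 = 0.9659, so ∠HAI = 15°.

Therefore, the measure of angle ∠HAI = 15°.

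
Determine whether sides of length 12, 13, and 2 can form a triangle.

Yes.
The triangle inequality requires that the sum of any two sides exceeds the third.
Here 2 + 12 = 14 > 13, so the condition is met.

Yes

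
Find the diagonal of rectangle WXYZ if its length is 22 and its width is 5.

Using the Pythagorean theorem:
d² = 22² + 5² = 484 + 25 = 509
d = sqrt(509)

sqrt(509)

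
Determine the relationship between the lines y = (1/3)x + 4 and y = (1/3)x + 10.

Slope of line 1: m1 = 1/3
Slope of line 2: m2 = 1/3
Two lines are parallel if and only if they have equal slopes (or both are vertical).
Here m1 = m2 = 1/3, confirming the lines are parallel.

Parallel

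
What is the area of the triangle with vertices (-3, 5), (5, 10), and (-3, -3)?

Using the Shoelace formula for a triangle:
Area = (1/2)|x0(y1 - y2) + x1(y2 - y0) + x2(y0 - y1)|
Area = (1/2)|-3(10 - -3) + 5(-3 - 5) + -3(5 - 10)|
Area = (1/2)|-39 + -40 + 15|
Area = (1/2)|-64|
Area = (1/2)(64)
Area = 32

32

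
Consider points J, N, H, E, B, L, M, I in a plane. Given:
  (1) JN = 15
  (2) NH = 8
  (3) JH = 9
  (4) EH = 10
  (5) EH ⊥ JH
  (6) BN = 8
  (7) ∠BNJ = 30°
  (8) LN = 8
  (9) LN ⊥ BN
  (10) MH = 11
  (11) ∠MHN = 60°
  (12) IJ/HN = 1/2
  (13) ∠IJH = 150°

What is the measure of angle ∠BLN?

Step 1: By the law of cosines on triangle LNB: LB² = 8² + 8² − 2·8·8·cos(90°) = 128, so LB = 8·√2.
Step 2: By the inverse law of cosines on triangle BLN: cos(∠BLN) = ((8·√2)² + 8² − 8²) / (2·8·√2·8) = 128/181.02 = 0.7071, so ∠BLN = 45°.

Therefore, the measure of angle ∠BLN = 45°.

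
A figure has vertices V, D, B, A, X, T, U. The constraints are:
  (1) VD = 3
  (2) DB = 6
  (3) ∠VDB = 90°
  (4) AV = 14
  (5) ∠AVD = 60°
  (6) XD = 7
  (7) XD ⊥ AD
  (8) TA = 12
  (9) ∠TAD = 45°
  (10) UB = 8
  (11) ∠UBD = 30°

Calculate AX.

Step 1: By the law of cosines on triangle DVA: DA² = 3² + 14² − 2·3·14·cos(60°) = 163, so DA = √163.
Step 2: By the law of cosines on triangle ADX: AX² = √163² + 7² − 2·√163·7·cos(90°) = 212, so AX = 2·√53.

Therefore, the length of AX = 2·√53.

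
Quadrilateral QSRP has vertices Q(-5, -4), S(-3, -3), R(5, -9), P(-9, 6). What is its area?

Shoelace: sum of cross terms = 60, Area = (1/2)|60| = 30

30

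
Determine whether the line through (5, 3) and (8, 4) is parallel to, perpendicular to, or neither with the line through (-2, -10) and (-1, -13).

Slope of line 1: m1 = (4 - 3)/(8 - 5) = 1/3 = 1/3
Slope of line 2: m2 = (-13 - -10)/(-1 - -2) = -3/1 = -3
Two lines are perpendicular when the product of their slopes is -1 (negative reciprocals).
m1 * m2 = (1/3) * (-3) = -1, confirming perpendicularity.

Perpendicular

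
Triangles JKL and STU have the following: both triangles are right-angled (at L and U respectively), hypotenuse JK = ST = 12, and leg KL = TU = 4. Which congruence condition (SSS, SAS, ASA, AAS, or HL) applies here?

The given information provides:
both triangles are right-angled (at L and U respectively), hypotenuse JK = ST = 12, and leg KL = TU = 4
This matches the HL congruence theorem.
The hypotenuse and one leg of two right triangles are equal (Hypotenuse-Leg).

HL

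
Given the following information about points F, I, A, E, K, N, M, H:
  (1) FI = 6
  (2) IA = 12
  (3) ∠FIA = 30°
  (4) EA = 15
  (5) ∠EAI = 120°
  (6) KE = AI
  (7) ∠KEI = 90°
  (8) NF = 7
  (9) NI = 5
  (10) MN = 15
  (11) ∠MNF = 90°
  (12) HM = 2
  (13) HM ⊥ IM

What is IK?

From the given relations: KE = AI = 12.
Step 1: By the law of cosines on triangle EAI: EI² = 15² + 12² − 2·15·12·cos(120°) = 549, so EI = 3·√61.
Step 2: By the law of cosines on triangle IEK: IK² = (3·√61)² + 12² − 2·3·√61·12·cos(90°) = 693, so IK = 3·√77.

Therefore, the length of IK = 3·√77.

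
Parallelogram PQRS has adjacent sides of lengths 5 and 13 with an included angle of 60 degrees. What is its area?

Area = 5 * 13 * sin(60°) = 65 * sqrt(3)/2 = 65*sqrt(3)/2

65*sqrt(3)/2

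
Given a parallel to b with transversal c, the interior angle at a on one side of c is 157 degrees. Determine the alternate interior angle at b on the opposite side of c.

Alternate interior angles are equal: 157 degrees.

157 degrees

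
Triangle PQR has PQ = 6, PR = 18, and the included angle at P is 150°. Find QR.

Law of cosines: QR^2 = 6^2 + 18^2 - 2(6)(18)cos(150°) = 108*sqrt(3) + 360, so QR = 6*sqrt(3*sqrt(3) + 10).

6*sqrt(3*sqrt(3) + 10)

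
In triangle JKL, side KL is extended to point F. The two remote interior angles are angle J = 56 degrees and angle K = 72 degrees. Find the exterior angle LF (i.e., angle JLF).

The interior angle at L is 180 - 56 - 72 = 52 degrees.
The exterior angle and interior angle at L are supplementary:
Exterior angle = 180 - 52 = 128 degrees.

128 degrees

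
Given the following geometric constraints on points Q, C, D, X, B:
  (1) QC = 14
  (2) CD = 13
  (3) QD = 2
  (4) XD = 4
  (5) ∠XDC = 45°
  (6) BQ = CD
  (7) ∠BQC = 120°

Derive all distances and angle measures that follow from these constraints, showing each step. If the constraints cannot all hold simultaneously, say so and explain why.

The constraints are consistent.

From the given relations:
  BQ = CD = 13

Step 1: From CD = 13, DX = 4, and ∠CDX = 45°, by the law of cosines:
  CX² = CD² + DX² - 2·CD·DX·cos(45°) = 169 + 16 - 73.54 = 111.5
  CX ≈ 10.56

Step 2: From CQ = 14, QB = 13, and ∠CQB = 120°, by the law of cosines:
  CB² = CQ² + QB² - 2·CQ·QB·cos(120°) = 196 + 169 + 182 = 547
  CB ≈ 23.39

Step 3: From QC = 14, QD = 2, CD = 13, by the inverse law of cosines:
  cos(∠CQD) = (QC² + QD² - CD²) / (2·QC·QD)
  ∠CQD = 56.39°

Step 4: From CD = 13, CQ = 14, DQ = 2, by the inverse law of cosines:
  cos(∠DCQ) = (CD² + CQ² - DQ²) / (2·CD·CQ)
  ∠DCQ = 7.36°

Step 5: From DC = 13, DQ = 2, CQ = 14, by the inverse law of cosines:
  cos(∠CDQ) = (DC² + DQ² - CQ²) / (2·DC·DQ)
  ∠CDQ = 116.25°

Step 6: From CB = 23.39, CQ = 14, BQ = 13, by the inverse law of cosines:
  cos(∠BCQ) = (CB² + CQ² - BQ²) / (2·CB·CQ)
  ∠BCQ = 28.78°

Step 7: From CD = 13, CX = 10.56, DX = 4, by the inverse law of cosines:
  cos(∠DCX) = (CD² + CX² - DX²) / (2·CD·CX)
  ∠DCX = 15.54°

Step 8: From XC = 10.56, XD = 4, CD = 13, by the inverse law of cosines:
  cos(∠CXD) = (XC² + XD² - CD²) / (2·XC·XD)
  ∠CXD = 119.46°

Step 9: From BC = 23.39, BQ = 13, CQ = 14, by the inverse law of cosines:
  cos(∠CBQ) = (BC² + BQ² - CQ²) / (2·BC·BQ)
  ∠CBQ = 31.22°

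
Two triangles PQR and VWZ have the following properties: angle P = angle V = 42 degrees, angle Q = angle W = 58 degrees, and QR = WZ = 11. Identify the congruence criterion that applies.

Consider the given information: angle P = angle V = 42 degrees, angle Q = angle W = 58 degrees, and QR = WZ = 11
This is not SAS or ASA: SAS requires two sides and the included angle between them. ASA requires two angles and the side between them.
The correct criterion is AAS. Two pairs of corresponding angles and a non-included side are equal (Angle-Angle-Side).

AAS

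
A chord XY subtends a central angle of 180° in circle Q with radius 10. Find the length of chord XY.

Chord = 2(10) sin(90°) = 20

20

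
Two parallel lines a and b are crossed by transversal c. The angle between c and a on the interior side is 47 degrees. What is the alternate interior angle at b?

Alternate interior angles formed by parallel lines and a transversal are equal.
The given angle is 47 degrees.
The alternate interior angle = 47 degrees.

47 degrees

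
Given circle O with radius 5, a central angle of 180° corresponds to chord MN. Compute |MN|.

Chord = 2(5) sin(90°) = 10

10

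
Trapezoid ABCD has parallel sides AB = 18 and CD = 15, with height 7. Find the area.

Area = (18 + 15) * 7 / 2 = 231 / 2 = 231/2

231/2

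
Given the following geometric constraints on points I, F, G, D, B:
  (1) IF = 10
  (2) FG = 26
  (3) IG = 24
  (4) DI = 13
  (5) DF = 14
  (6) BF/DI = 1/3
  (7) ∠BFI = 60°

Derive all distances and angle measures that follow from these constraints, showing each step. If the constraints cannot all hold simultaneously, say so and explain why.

The constraints are consistent.

From the given relations:
  BF = 1/3·DI = 1/3·13 ≈ 4.33

Step 1: From IF = 10, FB = 4.33, and ∠IFB = 60°, by the law of cosines:
  IB² = IF² + FB² - 2·IF·FB·cos(60°) = 100 + 18.78 - 43.33 = 75.44
  IB ≈ 8.69

Step 2: From ID = 13, IF = 10, DF = 14, by the inverse law of cosines:
  cos(∠DIF) = (ID² + IF² - DF²) / (2·ID·IF)
  ∠DIF = 73.69°

Step 3: From IF = 10, IG = 24, FG = 26, by the inverse law of cosines:
  cos(∠FIG) = (IF² + IG² - FG²) / (2·IF·IG)
  ∠FIG = 90°

Step 4: From FD = 14, FI = 10, DI = 13, by the inverse law of cosines:
  cos(∠DFI) = (FD² + FI² - DI²) / (2·FD·FI)
  ∠DFI = 63.03°

Step 5: From FG = 26, FI = 10, GI = 24, by the inverse law of cosines:
  cos(∠GFI) = (FG² + FI² - GI²) / (2·FG·FI)
  ∠GFI = 67.38°

Step 6: From GF = 26, GI = 24, FI = 10, by the inverse law of cosines:
  cos(∠FGI) = (GF² + GI² - FI²) / (2·GF·GI)
  ∠FGI = 22.62°

Step 7: From DF = 14, DI = 13, FI = 10, by the inverse law of cosines:
  cos(∠FDI) = (DF² + DI² - FI²) / (2·DF·DI)
  ∠FDI = 43.28°

Step 8: From IB = 8.69, IF = 10, BF = 4.33, by the inverse law of cosines:
  cos(∠BIF) = (IB² + IF² - BF²) / (2·IB·IF)
  ∠BIF = 25.6°

Step 9: From BF = 4.33, BI = 8.69, FI = 10, by the inverse law of cosines:
  cos(∠FBI) = (BF² + BI² - FI²) / (2·BF·BI)
  ∠FBI = 94.4°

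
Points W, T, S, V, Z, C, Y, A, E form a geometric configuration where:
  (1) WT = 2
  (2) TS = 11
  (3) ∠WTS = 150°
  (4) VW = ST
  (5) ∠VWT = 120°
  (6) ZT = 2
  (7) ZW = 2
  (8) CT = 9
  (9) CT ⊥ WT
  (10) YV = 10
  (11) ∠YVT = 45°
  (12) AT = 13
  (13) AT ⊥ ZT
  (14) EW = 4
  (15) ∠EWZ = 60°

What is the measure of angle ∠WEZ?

Step 1: By the law of cosines on triangle EWZ: EZ² = 4² + 2² − 2·4·2·cos(60°) = 12, so EZ = 2·√3.
Step 2: By the inverse law of cosines on triangle WEZ: cos(∠WEZ) = (4² + (2·√3)² − 2²) / (2·4·2·√3) = 24/27.71 = 0.866, so ∠WEZ = 30°.

Therefore, the measure of angle ∠WEZ = 30°.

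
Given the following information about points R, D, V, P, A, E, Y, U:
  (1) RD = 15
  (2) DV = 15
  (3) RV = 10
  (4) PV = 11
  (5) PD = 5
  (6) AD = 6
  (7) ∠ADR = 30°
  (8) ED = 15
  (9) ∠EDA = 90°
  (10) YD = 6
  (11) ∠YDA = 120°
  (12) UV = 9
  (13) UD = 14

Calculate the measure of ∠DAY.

Step 1: By the law of cosines on triangle ADY: AY² = 6² + 6² − 2·6·6·cos(120°) = 108, so AY = 6·√3.
Step 2: By the inverse law of cosines on triangle DAY: cos(∠DAY) = (6² + (6·√3)² − 6²) / (2·6·6·√3) = 108/124.71 = 0.866, so ∠DAY = 30°.

Therefore, the measure of angle ∠DAY = 30°.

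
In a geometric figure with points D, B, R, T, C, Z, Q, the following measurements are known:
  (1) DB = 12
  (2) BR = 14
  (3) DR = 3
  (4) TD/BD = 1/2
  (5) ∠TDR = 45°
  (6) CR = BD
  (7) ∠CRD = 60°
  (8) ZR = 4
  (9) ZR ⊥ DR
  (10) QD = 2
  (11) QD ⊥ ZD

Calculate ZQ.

Step 1: By the law of cosines on triangle ZRD: ZD² = 4² + 3² − 2·4·3·cos(90°) = 25, so ZD = 5.
Step 2: By the law of cosines on triangle ZDQ: ZQ² = 5² + 2² − 2·5·2·cos(90°) = 29, so ZQ = √29.

Therefore, the length of ZQ = √29.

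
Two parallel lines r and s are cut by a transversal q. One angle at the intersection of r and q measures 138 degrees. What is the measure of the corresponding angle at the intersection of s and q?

Corresponding angles formed by parallel lines and a transversal are equal.
The given angle is 138 degrees.
The corresponding angle = 138 degrees.

138 degrees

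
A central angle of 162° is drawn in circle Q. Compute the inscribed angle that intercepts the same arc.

Inscribed angle = 162° / 2 = 81° (inscribed angle theorem).

81°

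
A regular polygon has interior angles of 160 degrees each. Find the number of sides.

The exterior angle is the supplement of the interior angle: 180 - 160 = 20 degrees.
Since the exterior angles of any convex polygon sum to 360 degrees, the number of sides is 360 / 20 = 18.

18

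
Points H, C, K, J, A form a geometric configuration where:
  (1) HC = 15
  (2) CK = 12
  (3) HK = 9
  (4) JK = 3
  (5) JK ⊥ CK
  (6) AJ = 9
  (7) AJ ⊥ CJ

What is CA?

Step 1: By the law of cosines on triangle JKC: JC² = 3² + 12² − 2·3·12·cos(90°) = 153, so JC = 3·√17.
Step 2: By the law of cosines on triangle CJA: CA² = (3·√17)² + 9² − 2·3·√17·9·cos(90°) = 234, so CA = 3·√26.

Therefore, the length of CA = 3·√26.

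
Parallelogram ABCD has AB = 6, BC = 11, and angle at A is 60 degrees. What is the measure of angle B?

In a parallelogram, consecutive angles are supplementary (sum to 180°).
angle B = 180 - angle A
angle B = 180 - 60
angle B = 120 degrees

120 degrees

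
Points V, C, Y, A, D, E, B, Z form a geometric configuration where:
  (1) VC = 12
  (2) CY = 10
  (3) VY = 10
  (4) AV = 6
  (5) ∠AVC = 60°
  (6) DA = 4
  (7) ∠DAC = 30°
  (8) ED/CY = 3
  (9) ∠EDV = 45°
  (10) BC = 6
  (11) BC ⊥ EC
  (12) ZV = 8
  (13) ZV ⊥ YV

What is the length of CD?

Step 1: By the law of cosines on triangle CVA: CA² = 12² + 6² − 2·12·6·cos(60°) = 108, so CA = 6·√3.
Step 2: By the law of cosines on triangle CAD: CD² = (6·√3)² + 4² − 2·6·√3·4·cos(30°) = 52, so CD = 2·√13.

Therefore, the length of CD = 2·√13.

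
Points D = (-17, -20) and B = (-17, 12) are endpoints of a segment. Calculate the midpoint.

The midpoint is the average of the coordinates:
x: (-17 + -17)/2 = -17
y: (-20 + 12)/2 = -4
Midpoint = (-17, -4)

(-17, -4)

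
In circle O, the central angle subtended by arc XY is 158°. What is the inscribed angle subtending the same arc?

An inscribed angle intercepts an arc from a point on the circle, while the central angle intercepts the same arc from the center.
The inscribed angle is always half the central angle: 158° / 2 = 79°.

79°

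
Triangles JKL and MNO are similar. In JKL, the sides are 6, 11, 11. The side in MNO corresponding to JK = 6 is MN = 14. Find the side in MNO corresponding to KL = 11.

k = 14/6 = 7/3. NO = 7/3 * 11 = 77/3.

77/3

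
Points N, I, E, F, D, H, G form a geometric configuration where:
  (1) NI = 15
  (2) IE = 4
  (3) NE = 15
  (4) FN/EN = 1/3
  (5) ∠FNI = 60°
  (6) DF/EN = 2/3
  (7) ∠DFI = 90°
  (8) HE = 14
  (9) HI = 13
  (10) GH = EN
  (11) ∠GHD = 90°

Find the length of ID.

From the given relations: FN = 1/3·EN = 1/3·15 = 5; DF = 2/3·EN = 2/3·15 = 10.
Step 1: By the law of cosines on triangle FNI: FI² = 5² + 15² − 2·5·15·cos(60°) = 175, so FI = 5·√7.
Step 2: By the law of cosines on triangle IFD: ID² = (5·√7)² + 10² − 2·5·√7·10·cos(90°) = 275, so ID = 5·√11.

Therefore, the length of ID = 5·√11.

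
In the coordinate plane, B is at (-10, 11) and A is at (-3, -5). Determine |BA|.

d = sqrt((7)^2 + (-16)^2) = sqrt(305)

sqrt(305)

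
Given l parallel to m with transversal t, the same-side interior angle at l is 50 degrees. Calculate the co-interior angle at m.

Co-interior (same-side interior) angles are between the parallel lines on the same side of the transversal.
Unlike corresponding or alternate interior angles, they are supplementary rather than equal.
So the angle = 180 - 50 = 130 degrees.

130 degrees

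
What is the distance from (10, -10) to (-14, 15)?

The horizontal distance is |-14 - 10| = 24 and the vertical distance is |15 - -10| = 25.
By the Pythagorean theorem, d = sqrt(24^2 + 25^2) = sqrt(1201).

sqrt(1201)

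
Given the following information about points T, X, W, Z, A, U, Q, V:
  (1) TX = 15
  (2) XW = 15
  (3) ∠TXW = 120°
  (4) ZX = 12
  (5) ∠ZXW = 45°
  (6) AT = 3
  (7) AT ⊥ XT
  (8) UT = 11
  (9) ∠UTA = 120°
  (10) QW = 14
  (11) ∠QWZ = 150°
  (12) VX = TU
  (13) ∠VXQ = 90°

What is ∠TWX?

Step 1: By the law of cosines on triangle WXT: WT² = 15² + 15² − 2·15·15·cos(120°) = 675, so WT = 15·√3.
Step 2: By the inverse law of cosines on triangle TWX: cos(∠TWX) = ((15·√3)² + 15² − 15²) / (2·15·√3·15) = 675/779.42 = 0.866, so ∠TWX = 30°.

Therefore, the measure of angle ∠TWX = 30°.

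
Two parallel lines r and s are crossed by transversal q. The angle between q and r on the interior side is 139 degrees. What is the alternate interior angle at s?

Alternate interior angles are equal: 139 degrees.

139 degrees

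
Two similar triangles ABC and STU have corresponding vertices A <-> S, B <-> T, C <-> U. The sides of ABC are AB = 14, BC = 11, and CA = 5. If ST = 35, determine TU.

Similar triangles have proportional sides. Setting up the proportion:
ST / AB = TU / BC
35 / 14 = TU / 11
TU = 11 * 35 / 14 = 55/2.

55/2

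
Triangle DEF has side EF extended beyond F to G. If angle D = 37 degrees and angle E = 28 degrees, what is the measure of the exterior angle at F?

By the exterior angle theorem, an exterior angle of a triangle equals the sum of the two remote interior angles.
Exterior angle = angle D + angle E
Exterior angle = 37 + 28 = 65 degrees

65 degrees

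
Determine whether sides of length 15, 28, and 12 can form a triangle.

Check the triangle inequality: 15 + 12 = 27 ≤ 28.
Since the sum of two sides does not exceed the third, no triangle can be formed.

No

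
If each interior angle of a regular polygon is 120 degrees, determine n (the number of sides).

Each interior angle of a regular n-gon is (n - 2) * 180 / n.
Setting this equal to 120:
(n - 2) * 180 / n = 120
Each exterior angle = 180 - 120 = 60 degrees.
Since exterior angles sum to 360: n = 360 / 60 = 6.

6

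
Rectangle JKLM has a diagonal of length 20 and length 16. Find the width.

The diagonal of a rectangle forms a right triangle with the two sides.
Rearranging the Pythagorean theorem: missing side = sqrt(d^2 - known^2).
= sqrt(400 - 256) = sqrt(144) = 12.

12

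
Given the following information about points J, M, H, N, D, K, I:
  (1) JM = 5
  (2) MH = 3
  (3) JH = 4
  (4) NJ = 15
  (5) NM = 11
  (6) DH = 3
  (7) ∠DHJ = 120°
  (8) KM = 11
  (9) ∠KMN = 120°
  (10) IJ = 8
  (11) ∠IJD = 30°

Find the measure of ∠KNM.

Step 1: By the law of cosines on triangle NMK: NK² = 11² + 11² − 2·11·11·cos(120°) = 363, so NK = 11·√3.
Step 2: By the inverse law of cosines on triangle KNM: cos(∠KNM) = ((11·√3)² + 11² − 11²) / (2·11·√3·11) = 363/419.16 = 0.866, so ∠KNM = 30°.

Therefore, the measure of angle ∠KNM = 30°.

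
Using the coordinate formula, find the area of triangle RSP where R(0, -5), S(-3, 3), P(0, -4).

The Shoelace formula computes the area from vertex coordinates by summing cross products.
For vertices (0,-5), (-3,3), (0,-4):
Signed sum = 0*3 - -3*-5 + -3*-4 - 0*3 + 0*-5 - 0*-4
= -15 + 12 + 0 = -3
Area = (1/2)|-3| = 3/2.

3/2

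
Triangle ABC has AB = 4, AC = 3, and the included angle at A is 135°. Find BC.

Law of cosines: BC^2 = 4^2 + 3^2 - 2(4)(3)cos(135°) = 12*sqrt(2) + 25, so BC = sqrt(12*sqrt(2) + 25).

sqrt(12*sqrt(2) + 25)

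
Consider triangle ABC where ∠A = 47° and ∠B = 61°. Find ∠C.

Let angle C = x. Then 47 + 61 + x = 180.
x = 180 - 108 = 72 degrees.

72 degrees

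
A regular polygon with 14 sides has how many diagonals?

Each of the 14 vertices connects to 11 non-adjacent vertices via diagonals.
Total connections = 14 × 11 = 154, but each diagonal is counted twice.
Number of diagonals = 154 / 2 = 77.

77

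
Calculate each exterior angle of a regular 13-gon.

Each exterior angle of a regular n-gon is 360 / n.
For n = 13: 360 / 13 = 360/13 degrees.

360/13 degrees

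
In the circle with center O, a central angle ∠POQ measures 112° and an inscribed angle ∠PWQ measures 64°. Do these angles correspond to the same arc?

By the inscribed angle theorem, the inscribed angle for a central angle of 112° should be 112° / 2 = 56°.
The given inscribed angle is 64°, which does not equal 56°.
Therefore, no, they do not correspond to the same arc.

No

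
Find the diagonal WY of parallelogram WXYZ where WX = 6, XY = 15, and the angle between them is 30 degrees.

Law of cosines: d^2 = 6^2 + 15^2 - 2(6)(15)cos(30°) = 261 - 90*sqrt(3), so d = 3*sqrt(29 - 10*sqrt(3)).

3*sqrt(29 - 10*sqrt(3))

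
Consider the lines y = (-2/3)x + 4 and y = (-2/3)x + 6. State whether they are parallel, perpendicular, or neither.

Slope of line 1: m1 = -2/3
Slope of line 2: m2 = -2/3
Two lines are parallel if and only if they have equal slopes (or both are vertical).
Here m1 = m2 = -2/3, confirming the lines are parallel.

Parallel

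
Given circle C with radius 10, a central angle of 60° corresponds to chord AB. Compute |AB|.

Drop a perpendicular from the center to the chord, bisecting both the chord and the central angle.
Each half-chord = r sin(θ/2) = 10 sin(30°).
The full chord = 2 × 10 × sin(30°) = 10.

10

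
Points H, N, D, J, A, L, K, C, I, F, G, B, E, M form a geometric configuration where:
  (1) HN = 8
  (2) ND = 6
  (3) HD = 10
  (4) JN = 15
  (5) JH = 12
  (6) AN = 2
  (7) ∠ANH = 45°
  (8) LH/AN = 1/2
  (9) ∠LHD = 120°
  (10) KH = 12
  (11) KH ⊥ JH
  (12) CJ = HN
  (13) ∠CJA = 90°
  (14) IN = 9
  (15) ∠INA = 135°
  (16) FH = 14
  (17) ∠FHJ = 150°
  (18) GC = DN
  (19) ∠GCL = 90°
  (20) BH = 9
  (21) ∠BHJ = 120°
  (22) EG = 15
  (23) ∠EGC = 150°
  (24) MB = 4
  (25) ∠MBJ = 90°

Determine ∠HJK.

Step 1: By the law of cosines on triangle JHK: JK² = 12² + 12² − 2·12·12·cos(90°) = 288, so JK = 12·√2.
Step 2: By the inverse law of cosines on triangle HJK: cos(∠HJK) = (12² + (12·√2)² − 12²) / (2·12·12·√2) = 288/407.29 = 0.7071, so ∠HJK = 45°.

Therefore, the measure of angle ∠HJK = 45°.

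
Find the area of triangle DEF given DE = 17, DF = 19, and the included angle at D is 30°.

Area = (1/2) * DE * DF * sin(D)
Area = (1/2) * 17 * 19 * sin(30°)
Area = (1/2) * 17 * 19 * 1/2
Area = 323/4

323/4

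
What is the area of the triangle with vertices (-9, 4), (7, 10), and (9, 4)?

Shoelace: Area = (1/2)|-9(10-4) + 7(4-4) + 9(4-10)| = (1/2)(108) = 54

54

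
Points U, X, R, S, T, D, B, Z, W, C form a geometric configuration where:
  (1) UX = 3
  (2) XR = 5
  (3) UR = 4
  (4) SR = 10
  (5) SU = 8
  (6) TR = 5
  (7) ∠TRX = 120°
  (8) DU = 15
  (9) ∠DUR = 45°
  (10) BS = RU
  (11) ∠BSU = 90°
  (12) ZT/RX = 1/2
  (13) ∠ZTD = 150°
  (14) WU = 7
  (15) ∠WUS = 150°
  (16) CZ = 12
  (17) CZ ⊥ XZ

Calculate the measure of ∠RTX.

Step 1: By the law of cosines on triangle TRX: TX² = 5² + 5² − 2·5·5·cos(120°) = 75, so TX = 5·√3.
Step 2: By the inverse law of cosines on triangle RTX: cos(∠RTX) = (5² + (5·√3)² − 5²) / (2·5·5·√3) = 75/86.6 = 0.866, so ∠RTX = 30°.

Therefore, the measure of angle ∠RTX = 30°.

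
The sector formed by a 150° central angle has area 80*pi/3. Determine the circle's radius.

The sector covers 150°/360° = 5/12 of the full circle.
Full circle area = 80*pi/3 / 5/12 = 64*pi.
Since full area = πr², we get r² = 64*pi/π = 64, so r = 8.

8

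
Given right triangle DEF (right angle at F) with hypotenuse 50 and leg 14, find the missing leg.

By the Pythagorean theorem: EF^2 = DE^2 - DF^2
EF^2 = 50^2 - 14^2 = 2500 - 196 = 2304
EF = sqrt(2304) = 48

48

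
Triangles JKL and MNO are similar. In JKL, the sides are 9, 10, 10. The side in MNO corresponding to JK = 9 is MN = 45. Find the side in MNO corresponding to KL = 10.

k = 45/9 = 5. NO = 5 * 10 = 50.

50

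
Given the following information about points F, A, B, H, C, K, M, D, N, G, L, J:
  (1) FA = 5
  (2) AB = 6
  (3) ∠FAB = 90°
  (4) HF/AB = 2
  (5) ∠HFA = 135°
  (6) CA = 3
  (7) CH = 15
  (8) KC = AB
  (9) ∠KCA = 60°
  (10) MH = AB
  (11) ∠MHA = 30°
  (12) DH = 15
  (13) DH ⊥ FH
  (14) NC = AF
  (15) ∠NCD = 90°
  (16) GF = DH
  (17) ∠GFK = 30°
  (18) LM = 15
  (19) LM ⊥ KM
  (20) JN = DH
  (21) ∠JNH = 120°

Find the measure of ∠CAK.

From the given relations: KC = AB = 6.
Step 1: By the law of cosines on triangle ACK: AK² = 3² + 6² − 2·3·6·cos(60°) = 27, so AK = 3·√3.
Step 2: By the inverse law of cosines on triangle CAK: cos(∠CAK) = (3² + (3·√3)² − 6²) / (2·3·3·√3) = 0/31.18 = 0, so ∠CAK = 90°.

Therefore, the measure of angle ∠CAK = 90°.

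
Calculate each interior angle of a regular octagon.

Each interior angle of a regular n-gon is (n - 2) * 180 / n.
For n = 8: (8 - 2) * 180 / 8 = 1080/8 = 135 degrees.

135 degrees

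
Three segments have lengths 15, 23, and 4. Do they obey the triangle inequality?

Check the triangle inequality: 15 + 4 = 19 ≤ 23.
Since the sum of two sides does not exceed the third, no triangle can be formed.

No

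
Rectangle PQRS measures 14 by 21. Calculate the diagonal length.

d = sqrt(14^2 + 21^2) = sqrt(637) = 7*sqrt(13)

7*sqrt(13)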